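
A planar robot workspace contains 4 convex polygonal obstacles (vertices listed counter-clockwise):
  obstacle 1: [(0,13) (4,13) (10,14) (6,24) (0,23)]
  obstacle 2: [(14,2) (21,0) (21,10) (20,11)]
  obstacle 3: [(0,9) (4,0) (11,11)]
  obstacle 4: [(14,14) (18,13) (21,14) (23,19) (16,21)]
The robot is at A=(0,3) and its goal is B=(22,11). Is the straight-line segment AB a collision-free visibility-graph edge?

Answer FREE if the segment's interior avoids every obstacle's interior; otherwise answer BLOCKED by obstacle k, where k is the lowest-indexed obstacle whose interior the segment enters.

BLOCKED by obstacle 2

Obstacle 1 [(0,13) (4,13) (10,14) (6,24) (0,23)]:
  edge (0,13)–(4,13): clear
  edge (4,13)–(10,14): clear
  edge (10,14)–(6,24): clear
  edge (6,24)–(0,23): clear
  edge (0,23)–(0,13): clear
  midpoint (11,7) outside
  → clear
Obstacle 2 [(14,2) (21,0) (21,10) (20,11)]:
  edge (14,2)–(21,0): clear
  edge (21,0)–(21,10): clear
  edge (21,10)–(20,11): crosses AB
  edge (20,11)–(14,2): crosses AB
  → BLOCKED
Obstacle 3 [(0,9) (4,0) (11,11)]:
  edge (0,9)–(4,0): crosses AB
  edge (4,0)–(11,11): crosses AB
  edge (11,11)–(0,9): clear
  → BLOCKED
Obstacle 4 [(14,14) (18,13) (21,14) (23,19) (16,21)]:
  edge (14,14)–(18,13): clear
  edge (18,13)–(21,14): clear
  edge (21,14)–(23,19): clear
  edge (23,19)–(16,21): clear
  edge (16,21)–(14,14): clear
  midpoint (11,7) outside
  → clear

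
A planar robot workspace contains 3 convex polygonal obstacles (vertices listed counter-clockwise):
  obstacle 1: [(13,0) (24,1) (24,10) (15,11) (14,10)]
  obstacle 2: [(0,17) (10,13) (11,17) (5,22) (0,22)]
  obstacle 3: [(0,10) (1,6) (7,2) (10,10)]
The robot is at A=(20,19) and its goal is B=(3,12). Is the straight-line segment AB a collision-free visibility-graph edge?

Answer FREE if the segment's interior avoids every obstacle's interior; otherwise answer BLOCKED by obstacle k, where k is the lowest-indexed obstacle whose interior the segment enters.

Obstacle 1 [(13,0) (24,1) (24,10) (15,11) (14,10)]:
  edge (13,0)–(24,1): clear
  edge (24,1)–(24,10): clear
  edge (24,10)–(15,11): clear
  edge (15,11)–(14,10): clear
  edge (14,10)–(13,0): clear
  midpoint (23/2,31/2) outside
  → clear
Obstacle 2 [(0,17) (10,13) (11,17) (5,22) (0,22)]:
  edge (0,17)–(10,13): crosses AB
  edge (10,13)–(11,17): crosses AB
  edge (11,17)–(5,22): clear
  edge (5,22)–(0,22): clear
  edge (0,22)–(0,17): clear
  → BLOCKED
Obstacle 3 [(0,10) (1,6) (7,2) (10,10)]:
  edge (0,10)–(1,6): clear
  edge (1,6)–(7,2): clear
  edge (7,2)–(10,10): clear
  edge (10,10)–(0,10): clear
  midpoint (23/2,31/2) outside
  → clear

BLOCKED by obstacle 2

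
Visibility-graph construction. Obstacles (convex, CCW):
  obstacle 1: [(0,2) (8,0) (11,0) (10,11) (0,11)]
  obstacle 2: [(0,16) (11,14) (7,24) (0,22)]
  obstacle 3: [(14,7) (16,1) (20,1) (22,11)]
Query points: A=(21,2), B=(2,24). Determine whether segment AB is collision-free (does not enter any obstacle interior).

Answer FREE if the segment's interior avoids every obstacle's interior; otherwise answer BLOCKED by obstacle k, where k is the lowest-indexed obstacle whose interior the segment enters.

BLOCKED by obstacle 2

Obstacle 1 [(0,2) (8,0) (11,0) (10,11) (0,11)]:
  edge (0,2)–(8,0): clear
  edge (8,0)–(11,0): clear
  edge (11,0)–(10,11): clear
  edge (10,11)–(0,11): clear
  edge (0,11)–(0,2): clear
  midpoint (23/2,13) outside
  → clear
Obstacle 2 [(0,16) (11,14) (7,24) (0,22)]:
  edge (0,16)–(11,14): crosses AB
  edge (11,14)–(7,24): clear
  edge (7,24)–(0,22): crosses AB
  edge (0,22)–(0,16): clear
  → BLOCKED
Obstacle 3 [(14,7) (16,1) (20,1) (22,11)]:
  edge (14,7)–(16,1): clear
  edge (16,1)–(20,1): clear
  edge (20,1)–(22,11): crosses AB
  edge (22,11)–(14,7): crosses AB
  → BLOCKED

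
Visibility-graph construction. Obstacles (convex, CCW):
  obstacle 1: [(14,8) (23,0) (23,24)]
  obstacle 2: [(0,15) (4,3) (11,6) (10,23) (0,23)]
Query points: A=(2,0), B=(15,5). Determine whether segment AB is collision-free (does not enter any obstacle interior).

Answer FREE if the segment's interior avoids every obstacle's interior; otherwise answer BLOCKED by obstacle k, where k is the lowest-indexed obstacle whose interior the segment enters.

Obstacle 1 [(14,8) (23,0) (23,24)]:
  edge (14,8)–(23,0): clear
  edge (23,0)–(23,24): clear
  edge (23,24)–(14,8): clear
  midpoint (17/2,5/2) outside
  → clear
Obstacle 2 [(0,15) (4,3) (11,6) (10,23) (0,23)]:
  edge (0,15)–(4,3): clear
  edge (4,3)–(11,6): clear
  edge (11,6)–(10,23): clear
  edge (10,23)–(0,23): clear
  edge (0,23)–(0,15): clear
  midpoint (17/2,5/2) outside
  → clear

FREE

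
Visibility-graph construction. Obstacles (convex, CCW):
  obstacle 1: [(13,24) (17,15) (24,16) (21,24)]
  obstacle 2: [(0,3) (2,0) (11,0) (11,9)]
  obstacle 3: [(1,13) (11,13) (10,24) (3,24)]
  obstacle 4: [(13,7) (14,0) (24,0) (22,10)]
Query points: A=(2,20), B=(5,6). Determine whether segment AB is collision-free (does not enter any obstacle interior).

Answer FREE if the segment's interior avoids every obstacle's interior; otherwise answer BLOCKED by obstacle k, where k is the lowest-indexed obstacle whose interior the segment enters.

Obstacle 1 [(13,24) (17,15) (24,16) (21,24)]:
  edge (13,24)–(17,15): clear
  edge (17,15)–(24,16): clear
  edge (24,16)–(21,24): clear
  edge (21,24)–(13,24): clear
  midpoint (7/2,13) outside
  → clear
Obstacle 2 [(0,3) (2,0) (11,0) (11,9)]:
  edge (0,3)–(2,0): clear
  edge (2,0)–(11,0): clear
  edge (11,0)–(11,9): clear
  edge (11,9)–(0,3): clear
  midpoint (7/2,13) outside
  → clear
Obstacle 3 [(1,13) (11,13) (10,24) (3,24)]:
  edge (1,13)–(11,13): crosses AB
  edge (11,13)–(10,24): clear
  edge (10,24)–(3,24): clear
  edge (3,24)–(1,13): crosses AB
  → BLOCKED
Obstacle 4 [(13,7) (14,0) (24,0) (22,10)]:
  edge (13,7)–(14,0): clear
  edge (14,0)–(24,0): clear
  edge (24,0)–(22,10): clear
  edge (22,10)–(13,7): clear
  midpoint (7/2,13) outside
  → clear

BLOCKED by obstacle 3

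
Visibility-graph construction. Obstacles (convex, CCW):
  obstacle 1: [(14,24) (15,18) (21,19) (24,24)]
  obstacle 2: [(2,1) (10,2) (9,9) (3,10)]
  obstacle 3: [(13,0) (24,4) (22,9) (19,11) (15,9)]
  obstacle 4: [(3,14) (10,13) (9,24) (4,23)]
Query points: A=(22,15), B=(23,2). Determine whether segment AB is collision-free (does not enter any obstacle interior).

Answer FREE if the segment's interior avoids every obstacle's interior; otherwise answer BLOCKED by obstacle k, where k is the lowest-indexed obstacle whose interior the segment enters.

BLOCKED by obstacle 3

Obstacle 1 [(14,24) (15,18) (21,19) (24,24)]:
  edge (14,24)–(15,18): clear
  edge (15,18)–(21,19): clear
  edge (21,19)–(24,24): clear
  edge (24,24)–(14,24): clear
  midpoint (45/2,17/2) outside
  → clear
Obstacle 2 [(2,1) (10,2) (9,9) (3,10)]:
  edge (2,1)–(10,2): clear
  edge (10,2)–(9,9): clear
  edge (9,9)–(3,10): clear
  edge (3,10)–(2,1): clear
  midpoint (45/2,17/2) outside
  → clear
Obstacle 3 [(13,0) (24,4) (22,9) (19,11) (15,9)]:
  edge (13,0)–(24,4): crosses AB
  edge (24,4)–(22,9): crosses AB
  edge (22,9)–(19,11): clear
  edge (19,11)–(15,9): clear
  edge (15,9)–(13,0): clear
  → BLOCKED
Obstacle 4 [(3,14) (10,13) (9,24) (4,23)]:
  edge (3,14)–(10,13): clear
  edge (10,13)–(9,24): clear
  edge (9,24)–(4,23): clear
  edge (4,23)–(3,14): clear
  midpoint (45/2,17/2) outside
  → clear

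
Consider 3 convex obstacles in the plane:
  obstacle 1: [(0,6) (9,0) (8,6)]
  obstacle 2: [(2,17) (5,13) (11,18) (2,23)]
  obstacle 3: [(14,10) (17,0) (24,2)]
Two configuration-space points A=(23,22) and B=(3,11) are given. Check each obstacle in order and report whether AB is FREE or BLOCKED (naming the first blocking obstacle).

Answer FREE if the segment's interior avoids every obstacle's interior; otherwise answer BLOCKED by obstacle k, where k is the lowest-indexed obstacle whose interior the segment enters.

FREE

Obstacle 1 [(0,6) (9,0) (8,6)]:
  edge (0,6)–(9,0): clear
  edge (9,0)–(8,6): clear
  edge (8,6)–(0,6): clear
  midpoint (13,33/2) outside
  → clear
Obstacle 2 [(2,17) (5,13) (11,18) (2,23)]:
  edge (2,17)–(5,13): clear
  edge (5,13)–(11,18): clear
  edge (11,18)–(2,23): clear
  edge (2,23)–(2,17): clear
  midpoint (13,33/2) outside
  → clear
Obstacle 3 [(14,10) (17,0) (24,2)]:
  edge (14,10)–(17,0): clear
  edge (17,0)–(24,2): clear
  edge (24,2)–(14,10): clear
  midpoint (13,33/2) outside
  → clear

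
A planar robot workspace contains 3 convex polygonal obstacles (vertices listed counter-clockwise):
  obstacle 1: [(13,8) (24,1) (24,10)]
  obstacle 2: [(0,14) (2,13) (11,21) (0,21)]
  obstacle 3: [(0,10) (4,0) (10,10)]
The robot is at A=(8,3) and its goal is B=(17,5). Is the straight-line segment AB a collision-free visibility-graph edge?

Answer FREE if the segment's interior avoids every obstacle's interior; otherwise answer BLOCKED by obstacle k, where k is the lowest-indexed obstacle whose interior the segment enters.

FREE

Obstacle 1 [(13,8) (24,1) (24,10)]:
  edge (13,8)–(24,1): clear
  edge (24,1)–(24,10): clear
  edge (24,10)–(13,8): clear
  midpoint (25/2,4) outside
  → clear
Obstacle 2 [(0,14) (2,13) (11,21) (0,21)]:
  edge (0,14)–(2,13): clear
  edge (2,13)–(11,21): clear
  edge (11,21)–(0,21): clear
  edge (0,21)–(0,14): clear
  midpoint (25/2,4) outside
  → clear
Obstacle 3 [(0,10) (4,0) (10,10)]:
  edge (0,10)–(4,0): clear
  edge (4,0)–(10,10): clear
  edge (10,10)–(0,10): clear
  midpoint (25/2,4) outside
  → clear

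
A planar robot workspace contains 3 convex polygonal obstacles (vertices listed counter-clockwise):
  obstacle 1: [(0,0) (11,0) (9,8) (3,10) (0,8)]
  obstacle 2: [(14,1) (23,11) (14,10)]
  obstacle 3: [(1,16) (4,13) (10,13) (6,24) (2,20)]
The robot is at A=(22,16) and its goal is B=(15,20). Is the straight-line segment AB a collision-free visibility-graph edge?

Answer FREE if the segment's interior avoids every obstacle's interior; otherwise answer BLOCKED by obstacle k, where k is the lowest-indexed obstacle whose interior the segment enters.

Obstacle 1 [(0,0) (11,0) (9,8) (3,10) (0,8)]:
  edge (0,0)–(11,0): clear
  edge (11,0)–(9,8): clear
  edge (9,8)–(3,10): clear
  edge (3,10)–(0,8): clear
  edge (0,8)–(0,0): clear
  midpoint (37/2,18) outside
  → clear
Obstacle 2 [(14,1) (23,11) (14,10)]:
  edge (14,1)–(23,11): clear
  edge (23,11)–(14,10): clear
  edge (14,10)–(14,1): clear
  midpoint (37/2,18) outside
  → clear
Obstacle 3 [(1,16) (4,13) (10,13) (6,24) (2,20)]:
  edge (1,16)–(4,13): clear
  edge (4,13)–(10,13): clear
  edge (10,13)–(6,24): clear
  edge (6,24)–(2,20): clear
  edge (2,20)–(1,16): clear
  midpoint (37/2,18) outside
  → clear

FREE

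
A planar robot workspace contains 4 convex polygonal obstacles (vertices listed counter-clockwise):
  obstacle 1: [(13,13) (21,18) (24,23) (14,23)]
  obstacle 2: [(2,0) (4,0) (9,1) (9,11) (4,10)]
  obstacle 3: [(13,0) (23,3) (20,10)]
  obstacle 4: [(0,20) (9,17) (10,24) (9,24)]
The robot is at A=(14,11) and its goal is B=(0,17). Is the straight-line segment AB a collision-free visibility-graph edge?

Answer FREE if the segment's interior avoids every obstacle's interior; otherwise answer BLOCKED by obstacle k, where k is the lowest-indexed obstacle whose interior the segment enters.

FREE

Obstacle 1 [(13,13) (21,18) (24,23) (14,23)]:
  edge (13,13)–(21,18): clear
  edge (21,18)–(24,23): clear
  edge (24,23)–(14,23): clear
  edge (14,23)–(13,13): clear
  midpoint (7,14) outside
  → clear
Obstacle 2 [(2,0) (4,0) (9,1) (9,11) (4,10)]:
  edge (2,0)–(4,0): clear
  edge (4,0)–(9,1): clear
  edge (9,1)–(9,11): clear
  edge (9,11)–(4,10): clear
  edge (4,10)–(2,0): clear
  midpoint (7,14) outside
  → clear
Obstacle 3 [(13,0) (23,3) (20,10)]:
  edge (13,0)–(23,3): clear
  edge (23,3)–(20,10): clear
  edge (20,10)–(13,0): clear
  midpoint (7,14) outside
  → clear
Obstacle 4 [(0,20) (9,17) (10,24) (9,24)]:
  edge (0,20)–(9,17): clear
  edge (9,17)–(10,24): clear
  edge (10,24)–(9,24): clear
  edge (9,24)–(0,20): clear
  midpoint (7,14) outside
  → clear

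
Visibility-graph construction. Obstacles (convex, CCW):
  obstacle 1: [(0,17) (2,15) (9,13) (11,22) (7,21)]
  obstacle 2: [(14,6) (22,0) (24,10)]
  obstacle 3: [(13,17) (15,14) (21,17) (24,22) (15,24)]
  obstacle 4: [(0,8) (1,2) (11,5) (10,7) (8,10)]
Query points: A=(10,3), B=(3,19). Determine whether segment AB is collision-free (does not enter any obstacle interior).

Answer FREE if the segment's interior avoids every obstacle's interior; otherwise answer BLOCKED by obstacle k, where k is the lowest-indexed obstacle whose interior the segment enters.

BLOCKED by obstacle 1

Obstacle 1 [(0,17) (2,15) (9,13) (11,22) (7,21)]:
  edge (0,17)–(2,15): clear
  edge (2,15)–(9,13): crosses AB
  edge (9,13)–(11,22): clear
  edge (11,22)–(7,21): clear
  edge (7,21)–(0,17): crosses AB
  → BLOCKED
Obstacle 2 [(14,6) (22,0) (24,10)]:
  edge (14,6)–(22,0): clear
  edge (22,0)–(24,10): clear
  edge (24,10)–(14,6): clear
  midpoint (13/2,11) outside
  → clear
Obstacle 3 [(13,17) (15,14) (21,17) (24,22) (15,24)]:
  edge (13,17)–(15,14): clear
  edge (15,14)–(21,17): clear
  edge (21,17)–(24,22): clear
  edge (24,22)–(15,24): clear
  edge (15,24)–(13,17): clear
  midpoint (13/2,11) outside
  → clear
Obstacle 4 [(0,8) (1,2) (11,5) (10,7) (8,10)]:
  edge (0,8)–(1,2): clear
  edge (1,2)–(11,5): crosses AB
  edge (11,5)–(10,7): clear
  edge (10,7)–(8,10): clear
  edge (8,10)–(0,8): crosses AB
  → BLOCKED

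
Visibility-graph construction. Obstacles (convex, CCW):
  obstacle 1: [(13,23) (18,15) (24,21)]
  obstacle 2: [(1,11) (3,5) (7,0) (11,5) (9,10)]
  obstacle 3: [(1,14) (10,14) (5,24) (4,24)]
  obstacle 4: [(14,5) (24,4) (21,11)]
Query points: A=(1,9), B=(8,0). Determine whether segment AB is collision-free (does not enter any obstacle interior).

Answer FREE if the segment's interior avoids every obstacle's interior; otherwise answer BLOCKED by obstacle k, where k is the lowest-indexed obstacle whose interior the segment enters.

BLOCKED by obstacle 2

Obstacle 1 [(13,23) (18,15) (24,21)]:
  edge (13,23)–(18,15): clear
  edge (18,15)–(24,21): clear
  edge (24,21)–(13,23): clear
  midpoint (9/2,9/2) outside
  → clear
Obstacle 2 [(1,11) (3,5) (7,0) (11,5) (9,10)]:
  edge (1,11)–(3,5): crosses AB
  edge (3,5)–(7,0): clear
  edge (7,0)–(11,5): crosses AB
  edge (11,5)–(9,10): clear
  edge (9,10)–(1,11): clear
  → BLOCKED
Obstacle 3 [(1,14) (10,14) (5,24) (4,24)]:
  edge (1,14)–(10,14): clear
  edge (10,14)–(5,24): clear
  edge (5,24)–(4,24): clear
  edge (4,24)–(1,14): clear
  midpoint (9/2,9/2) outside
  → clear
Obstacle 4 [(14,5) (24,4) (21,11)]:
  edge (14,5)–(24,4): clear
  edge (24,4)–(21,11): clear
  edge (21,11)–(14,5): clear
  midpoint (9/2,9/2) outside
  → clear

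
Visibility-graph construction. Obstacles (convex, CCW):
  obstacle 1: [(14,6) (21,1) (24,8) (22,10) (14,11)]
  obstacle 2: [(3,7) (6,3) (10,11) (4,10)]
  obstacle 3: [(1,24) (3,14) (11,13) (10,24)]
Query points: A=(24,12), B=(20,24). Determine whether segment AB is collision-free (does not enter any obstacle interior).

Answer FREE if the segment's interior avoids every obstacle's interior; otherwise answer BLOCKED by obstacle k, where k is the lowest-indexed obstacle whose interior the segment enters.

FREE

Obstacle 1 [(14,6) (21,1) (24,8) (22,10) (14,11)]:
  edge (14,6)–(21,1): clear
  edge (21,1)–(24,8): clear
  edge (24,8)–(22,10): clear
  edge (22,10)–(14,11): clear
  edge (14,11)–(14,6): clear
  midpoint (22,18) outside
  → clear
Obstacle 2 [(3,7) (6,3) (10,11) (4,10)]:
  edge (3,7)–(6,3): clear
  edge (6,3)–(10,11): clear
  edge (10,11)–(4,10): clear
  edge (4,10)–(3,7): clear
  midpoint (22,18) outside
  → clear
Obstacle 3 [(1,24) (3,14) (11,13) (10,24)]:
  edge (1,24)–(3,14): clear
  edge (3,14)–(11,13): clear
  edge (11,13)–(10,24): clear
  edge (10,24)–(1,24): clear
  midpoint (22,18) outside
  → clear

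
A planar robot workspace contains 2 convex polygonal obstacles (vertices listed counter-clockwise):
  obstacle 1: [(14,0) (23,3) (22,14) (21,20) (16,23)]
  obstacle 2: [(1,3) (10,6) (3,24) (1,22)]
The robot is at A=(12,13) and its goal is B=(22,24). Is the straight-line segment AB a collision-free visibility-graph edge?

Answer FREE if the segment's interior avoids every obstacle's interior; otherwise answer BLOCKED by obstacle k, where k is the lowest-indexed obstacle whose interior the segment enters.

Obstacle 1 [(14,0) (23,3) (22,14) (21,20) (16,23)]:
  edge (14,0)–(23,3): clear
  edge (23,3)–(22,14): clear
  edge (22,14)–(21,20): clear
  edge (21,20)–(16,23): crosses AB
  edge (16,23)–(14,0): crosses AB
  → BLOCKED
Obstacle 2 [(1,3) (10,6) (3,24) (1,22)]:
  edge (1,3)–(10,6): clear
  edge (10,6)–(3,24): clear
  edge (3,24)–(1,22): clear
  edge (1,22)–(1,3): clear
  midpoint (17,37/2) outside
  → clear

BLOCKED by obstacle 1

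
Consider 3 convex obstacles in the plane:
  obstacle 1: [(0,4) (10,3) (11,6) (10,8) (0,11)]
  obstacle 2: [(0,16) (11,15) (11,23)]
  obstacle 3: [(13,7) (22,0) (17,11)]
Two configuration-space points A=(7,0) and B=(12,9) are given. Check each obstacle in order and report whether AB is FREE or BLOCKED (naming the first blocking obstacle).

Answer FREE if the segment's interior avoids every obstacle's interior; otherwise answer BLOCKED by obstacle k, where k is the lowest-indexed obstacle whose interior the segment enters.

BLOCKED by obstacle 1

Obstacle 1 [(0,4) (10,3) (11,6) (10,8) (0,11)]:
  edge (0,4)–(10,3): crosses AB
  edge (10,3)–(11,6): clear
  edge (11,6)–(10,8): crosses AB
  edge (10,8)–(0,11): clear
  edge (0,11)–(0,4): clear
  → BLOCKED
Obstacle 2 [(0,16) (11,15) (11,23)]:
  edge (0,16)–(11,15): clear
  edge (11,15)–(11,23): clear
  edge (11,23)–(0,16): clear
  midpoint (19/2,9/2) outside
  → clear
Obstacle 3 [(13,7) (22,0) (17,11)]:
  edge (13,7)–(22,0): clear
  edge (22,0)–(17,11): clear
  edge (17,11)–(13,7): clear
  midpoint (19/2,9/2) outside
  → clear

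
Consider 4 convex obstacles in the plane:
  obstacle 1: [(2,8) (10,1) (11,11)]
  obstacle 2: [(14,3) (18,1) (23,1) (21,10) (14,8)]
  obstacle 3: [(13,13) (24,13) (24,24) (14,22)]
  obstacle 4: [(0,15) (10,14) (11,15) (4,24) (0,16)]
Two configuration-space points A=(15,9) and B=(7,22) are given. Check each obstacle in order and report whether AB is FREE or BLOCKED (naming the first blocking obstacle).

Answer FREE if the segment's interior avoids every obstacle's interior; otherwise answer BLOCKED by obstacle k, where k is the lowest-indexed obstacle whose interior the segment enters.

FREE

Obstacle 1 [(2,8) (10,1) (11,11)]:
  edge (2,8)–(10,1): clear
  edge (10,1)–(11,11): clear
  edge (11,11)–(2,8): clear
  midpoint (11,31/2) outside
  → clear
Obstacle 2 [(14,3) (18,1) (23,1) (21,10) (14,8)]:
  edge (14,3)–(18,1): clear
  edge (18,1)–(23,1): clear
  edge (23,1)–(21,10): clear
  edge (21,10)–(14,8): clear
  edge (14,8)–(14,3): clear
  midpoint (11,31/2) outside
  → clear
Obstacle 3 [(13,13) (24,13) (24,24) (14,22)]:
  edge (13,13)–(24,13): clear
  edge (24,13)–(24,24): clear
  edge (24,24)–(14,22): clear
  edge (14,22)–(13,13): clear
  midpoint (11,31/2) outside
  → clear
Obstacle 4 [(0,15) (10,14) (11,15) (4,24) (0,16)]:
  edge (0,15)–(10,14): clear
  edge (10,14)–(11,15): clear
  edge (11,15)–(4,24): clear
  edge (4,24)–(0,16): clear
  edge (0,16)–(0,15): clear
  midpoint (11,31/2) outside
  → clear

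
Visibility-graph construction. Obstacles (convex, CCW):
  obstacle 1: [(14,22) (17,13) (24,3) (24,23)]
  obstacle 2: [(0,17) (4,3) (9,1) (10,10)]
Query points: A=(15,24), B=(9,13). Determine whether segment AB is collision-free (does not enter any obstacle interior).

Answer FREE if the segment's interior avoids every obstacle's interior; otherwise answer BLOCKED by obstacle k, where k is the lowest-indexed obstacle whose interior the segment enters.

FREE

Obstacle 1 [(14,22) (17,13) (24,3) (24,23)]:
  edge (14,22)–(17,13): clear
  edge (17,13)–(24,3): clear
  edge (24,3)–(24,23): clear
  edge (24,23)–(14,22): clear
  midpoint (12,37/2) outside
  → clear
Obstacle 2 [(0,17) (4,3) (9,1) (10,10)]:
  edge (0,17)–(4,3): clear
  edge (4,3)–(9,1): clear
  edge (9,1)–(10,10): clear
  edge (10,10)–(0,17): clear
  midpoint (12,37/2) outside
  → clear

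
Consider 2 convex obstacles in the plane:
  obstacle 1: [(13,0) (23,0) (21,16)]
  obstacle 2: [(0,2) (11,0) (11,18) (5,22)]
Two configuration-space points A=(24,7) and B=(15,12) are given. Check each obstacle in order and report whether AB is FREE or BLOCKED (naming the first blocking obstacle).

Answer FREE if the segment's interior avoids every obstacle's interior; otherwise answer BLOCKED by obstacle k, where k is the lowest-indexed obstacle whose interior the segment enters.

BLOCKED by obstacle 1

Obstacle 1 [(13,0) (23,0) (21,16)]:
  edge (13,0)–(23,0): clear
  edge (23,0)–(21,16): crosses AB
  edge (21,16)–(13,0): crosses AB
  → BLOCKED
Obstacle 2 [(0,2) (11,0) (11,18) (5,22)]:
  edge (0,2)–(11,0): clear
  edge (11,0)–(11,18): clear
  edge (11,18)–(5,22): clear
  edge (5,22)–(0,2): clear
  midpoint (39/2,19/2) outside
  → clear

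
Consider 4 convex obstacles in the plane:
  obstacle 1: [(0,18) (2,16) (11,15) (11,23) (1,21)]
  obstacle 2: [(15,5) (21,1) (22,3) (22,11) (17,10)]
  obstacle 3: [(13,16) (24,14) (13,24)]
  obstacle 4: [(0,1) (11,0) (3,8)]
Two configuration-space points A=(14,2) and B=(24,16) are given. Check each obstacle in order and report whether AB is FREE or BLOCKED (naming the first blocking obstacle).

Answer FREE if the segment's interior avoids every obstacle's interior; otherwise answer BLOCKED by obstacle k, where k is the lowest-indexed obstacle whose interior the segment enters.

Obstacle 1 [(0,18) (2,16) (11,15) (11,23) (1,21)]:
  edge (0,18)–(2,16): clear
  edge (2,16)–(11,15): clear
  edge (11,15)–(11,23): clear
  edge (11,23)–(1,21): clear
  edge (1,21)–(0,18): clear
  midpoint (19,9) outside
  → clear
Obstacle 2 [(15,5) (21,1) (22,3) (22,11) (17,10)]:
  edge (15,5)–(21,1): crosses AB
  edge (21,1)–(22,3): clear
  edge (22,3)–(22,11): clear
  edge (22,11)–(17,10): crosses AB
  edge (17,10)–(15,5): clear
  → BLOCKED
Obstacle 3 [(13,16) (24,14) (13,24)]:
  edge (13,16)–(24,14): crosses AB
  edge (24,14)–(13,24): crosses AB
  edge (13,24)–(13,16): clear
  → BLOCKED
Obstacle 4 [(0,1) (11,0) (3,8)]:
  edge (0,1)–(11,0): clear
  edge (11,0)–(3,8): clear
  edge (3,8)–(0,1): clear
  midpoint (19,9) outside
  → clear

BLOCKED by obstacle 2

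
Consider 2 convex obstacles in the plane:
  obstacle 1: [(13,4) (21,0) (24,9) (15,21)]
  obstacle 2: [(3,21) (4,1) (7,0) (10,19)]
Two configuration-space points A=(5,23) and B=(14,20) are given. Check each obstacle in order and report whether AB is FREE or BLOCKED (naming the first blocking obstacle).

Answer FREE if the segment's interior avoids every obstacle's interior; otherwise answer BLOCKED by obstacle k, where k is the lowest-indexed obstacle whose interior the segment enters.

FREE

Obstacle 1 [(13,4) (21,0) (24,9) (15,21)]:
  edge (13,4)–(21,0): clear
  edge (21,0)–(24,9): clear
  edge (24,9)–(15,21): clear
  edge (15,21)–(13,4): clear
  midpoint (19/2,43/2) outside
  → clear
Obstacle 2 [(3,21) (4,1) (7,0) (10,19)]:
  edge (3,21)–(4,1): clear
  edge (4,1)–(7,0): clear
  edge (7,0)–(10,19): clear
  edge (10,19)–(3,21): clear
  midpoint (19/2,43/2) outside
  → clear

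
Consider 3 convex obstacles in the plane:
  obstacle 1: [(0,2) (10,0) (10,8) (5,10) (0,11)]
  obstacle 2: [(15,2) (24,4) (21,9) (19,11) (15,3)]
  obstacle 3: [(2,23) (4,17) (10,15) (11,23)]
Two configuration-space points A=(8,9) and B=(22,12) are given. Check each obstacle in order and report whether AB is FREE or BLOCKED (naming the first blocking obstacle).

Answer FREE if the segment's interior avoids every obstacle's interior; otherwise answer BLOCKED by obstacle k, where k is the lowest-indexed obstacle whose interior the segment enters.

Obstacle 1 [(0,2) (10,0) (10,8) (5,10) (0,11)]:
  edge (0,2)–(10,0): clear
  edge (10,0)–(10,8): clear
  edge (10,8)–(5,10): clear
  edge (5,10)–(0,11): clear
  edge (0,11)–(0,2): clear
  midpoint (15,21/2) outside
  → clear
Obstacle 2 [(15,2) (24,4) (21,9) (19,11) (15,3)]:
  edge (15,2)–(24,4): clear
  edge (24,4)–(21,9): clear
  edge (21,9)–(19,11): clear
  edge (19,11)–(15,3): clear
  edge (15,3)–(15,2): clear
  midpoint (15,21/2) outside
  → clear
Obstacle 3 [(2,23) (4,17) (10,15) (11,23)]:
  edge (2,23)–(4,17): clear
  edge (4,17)–(10,15): clear
  edge (10,15)–(11,23): clear
  edge (11,23)–(2,23): clear
  midpoint (15,21/2) outside
  → clear

FREE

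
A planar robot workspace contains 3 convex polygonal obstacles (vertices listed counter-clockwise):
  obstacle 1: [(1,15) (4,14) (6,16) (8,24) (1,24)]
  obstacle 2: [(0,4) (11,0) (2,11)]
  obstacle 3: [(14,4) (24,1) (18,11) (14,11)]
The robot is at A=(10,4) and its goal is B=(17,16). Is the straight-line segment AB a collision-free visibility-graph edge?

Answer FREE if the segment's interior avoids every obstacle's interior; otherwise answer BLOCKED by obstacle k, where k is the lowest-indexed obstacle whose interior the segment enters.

BLOCKED by obstacle 3

Obstacle 1 [(1,15) (4,14) (6,16) (8,24) (1,24)]:
  edge (1,15)–(4,14): clear
  edge (4,14)–(6,16): clear
  edge (6,16)–(8,24): clear
  edge (8,24)–(1,24): clear
  edge (1,24)–(1,15): clear
  midpoint (27/2,10) outside
  → clear
Obstacle 2 [(0,4) (11,0) (2,11)]:
  edge (0,4)–(11,0): clear
  edge (11,0)–(2,11): clear
  edge (2,11)–(0,4): clear
  midpoint (27/2,10) outside
  → clear
Obstacle 3 [(14,4) (24,1) (18,11) (14,11)]:
  edge (14,4)–(24,1): clear
  edge (24,1)–(18,11): clear
  edge (18,11)–(14,11): crosses AB
  edge (14,11)–(14,4): crosses AB
  → BLOCKED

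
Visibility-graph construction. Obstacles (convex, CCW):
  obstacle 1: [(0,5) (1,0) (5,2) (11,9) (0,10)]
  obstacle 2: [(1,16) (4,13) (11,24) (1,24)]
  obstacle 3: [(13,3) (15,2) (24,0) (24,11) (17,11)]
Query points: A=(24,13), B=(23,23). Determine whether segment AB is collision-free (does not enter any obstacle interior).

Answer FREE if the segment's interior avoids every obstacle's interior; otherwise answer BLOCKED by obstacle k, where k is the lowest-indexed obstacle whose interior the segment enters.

Obstacle 1 [(0,5) (1,0) (5,2) (11,9) (0,10)]:
  edge (0,5)–(1,0): clear
  edge (1,0)–(5,2): clear
  edge (5,2)–(11,9): clear
  edge (11,9)–(0,10): clear
  edge (0,10)–(0,5): clear
  midpoint (47/2,18) outside
  → clear
Obstacle 2 [(1,16) (4,13) (11,24) (1,24)]:
  edge (1,16)–(4,13): clear
  edge (4,13)–(11,24): clear
  edge (11,24)–(1,24): clear
  edge (1,24)–(1,16): clear
  midpoint (47/2,18) outside
  → clear
Obstacle 3 [(13,3) (15,2) (24,0) (24,11) (17,11)]:
  edge (13,3)–(15,2): clear
  edge (15,2)–(24,0): clear
  edge (24,0)–(24,11): clear
  edge (24,11)–(17,11): clear
  edge (17,11)–(13,3): clear
  midpoint (47/2,18) outside
  → clear

FREE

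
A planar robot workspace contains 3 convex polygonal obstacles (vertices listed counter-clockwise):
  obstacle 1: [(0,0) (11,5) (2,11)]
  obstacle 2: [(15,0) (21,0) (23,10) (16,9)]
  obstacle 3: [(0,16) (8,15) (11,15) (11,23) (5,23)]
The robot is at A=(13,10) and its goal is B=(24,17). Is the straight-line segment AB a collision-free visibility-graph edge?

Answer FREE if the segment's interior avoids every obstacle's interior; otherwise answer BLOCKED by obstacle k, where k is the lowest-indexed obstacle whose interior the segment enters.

FREE

Obstacle 1 [(0,0) (11,5) (2,11)]:
  edge (0,0)–(11,5): clear
  edge (11,5)–(2,11): clear
  edge (2,11)–(0,0): clear
  midpoint (37/2,27/2) outside
  → clear
Obstacle 2 [(15,0) (21,0) (23,10) (16,9)]:
  edge (15,0)–(21,0): clear
  edge (21,0)–(23,10): clear
  edge (23,10)–(16,9): clear
  edge (16,9)–(15,0): clear
  midpoint (37/2,27/2) outside
  → clear
Obstacle 3 [(0,16) (8,15) (11,15) (11,23) (5,23)]:
  edge (0,16)–(8,15): clear
  edge (8,15)–(11,15): clear
  edge (11,15)–(11,23): clear
  edge (11,23)–(5,23): clear
  edge (5,23)–(0,16): clear
  midpoint (37/2,27/2) outside
  → clear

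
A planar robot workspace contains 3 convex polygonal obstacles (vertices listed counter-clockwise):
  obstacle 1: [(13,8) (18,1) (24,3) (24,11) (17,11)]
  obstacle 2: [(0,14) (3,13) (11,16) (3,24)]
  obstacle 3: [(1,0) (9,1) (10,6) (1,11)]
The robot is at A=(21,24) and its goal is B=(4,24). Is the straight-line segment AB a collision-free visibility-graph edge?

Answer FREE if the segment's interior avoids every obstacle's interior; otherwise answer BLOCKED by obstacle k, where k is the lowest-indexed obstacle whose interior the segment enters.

Obstacle 1 [(13,8) (18,1) (24,3) (24,11) (17,11)]:
  edge (13,8)–(18,1): clear
  edge (18,1)–(24,3): clear
  edge (24,3)–(24,11): clear
  edge (24,11)–(17,11): clear
  edge (17,11)–(13,8): clear
  midpoint (25/2,24) outside
  → clear
Obstacle 2 [(0,14) (3,13) (11,16) (3,24)]:
  edge (0,14)–(3,13): clear
  edge (3,13)–(11,16): clear
  edge (11,16)–(3,24): clear
  edge (3,24)–(0,14): clear
  midpoint (25/2,24) outside
  → clear
Obstacle 3 [(1,0) (9,1) (10,6) (1,11)]:
  edge (1,0)–(9,1): clear
  edge (9,1)–(10,6): clear
  edge (10,6)–(1,11): clear
  edge (1,11)–(1,0): clear
  midpoint (25/2,24) outside
  → clear

FREE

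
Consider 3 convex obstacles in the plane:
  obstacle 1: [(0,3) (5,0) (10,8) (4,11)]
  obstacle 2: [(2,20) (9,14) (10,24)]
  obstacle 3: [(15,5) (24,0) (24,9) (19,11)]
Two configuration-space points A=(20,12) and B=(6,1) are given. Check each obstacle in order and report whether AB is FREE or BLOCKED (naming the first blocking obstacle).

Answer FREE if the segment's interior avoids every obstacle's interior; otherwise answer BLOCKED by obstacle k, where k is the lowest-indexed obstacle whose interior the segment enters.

FREE

Obstacle 1 [(0,3) (5,0) (10,8) (4,11)]:
  edge (0,3)–(5,0): clear
  edge (5,0)–(10,8): clear
  edge (10,8)–(4,11): clear
  edge (4,11)–(0,3): clear
  midpoint (13,13/2) outside
  → clear
Obstacle 2 [(2,20) (9,14) (10,24)]:
  edge (2,20)–(9,14): clear
  edge (9,14)–(10,24): clear
  edge (10,24)–(2,20): clear
  midpoint (13,13/2) outside
  → clear
Obstacle 3 [(15,5) (24,0) (24,9) (19,11)]:
  edge (15,5)–(24,0): clear
  edge (24,0)–(24,9): clear
  edge (24,9)–(19,11): clear
  edge (19,11)–(15,5): clear
  midpoint (13,13/2) outside
  → clear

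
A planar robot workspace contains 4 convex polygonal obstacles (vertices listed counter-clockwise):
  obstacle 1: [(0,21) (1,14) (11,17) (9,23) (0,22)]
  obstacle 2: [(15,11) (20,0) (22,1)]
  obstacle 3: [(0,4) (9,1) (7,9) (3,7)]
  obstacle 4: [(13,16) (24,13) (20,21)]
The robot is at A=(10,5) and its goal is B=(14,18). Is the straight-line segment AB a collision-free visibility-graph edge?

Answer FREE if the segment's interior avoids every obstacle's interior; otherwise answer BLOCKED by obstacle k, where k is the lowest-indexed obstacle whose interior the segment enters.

BLOCKED by obstacle 4

Obstacle 1 [(0,21) (1,14) (11,17) (9,23) (0,22)]:
  edge (0,21)–(1,14): clear
  edge (1,14)–(11,17): clear
  edge (11,17)–(9,23): clear
  edge (9,23)–(0,22): clear
  edge (0,22)–(0,21): clear
  midpoint (12,23/2) outside
  → clear
Obstacle 2 [(15,11) (20,0) (22,1)]:
  edge (15,11)–(20,0): clear
  edge (20,0)–(22,1): clear
  edge (22,1)–(15,11): clear
  midpoint (12,23/2) outside
  → clear
Obstacle 3 [(0,4) (9,1) (7,9) (3,7)]:
  edge (0,4)–(9,1): clear
  edge (9,1)–(7,9): clear
  edge (7,9)–(3,7): clear
  edge (3,7)–(0,4): clear
  midpoint (12,23/2) outside
  → clear
Obstacle 4 [(13,16) (24,13) (20,21)]:
  edge (13,16)–(24,13): crosses AB
  edge (24,13)–(20,21): clear
  edge (20,21)–(13,16): crosses AB
  → BLOCKED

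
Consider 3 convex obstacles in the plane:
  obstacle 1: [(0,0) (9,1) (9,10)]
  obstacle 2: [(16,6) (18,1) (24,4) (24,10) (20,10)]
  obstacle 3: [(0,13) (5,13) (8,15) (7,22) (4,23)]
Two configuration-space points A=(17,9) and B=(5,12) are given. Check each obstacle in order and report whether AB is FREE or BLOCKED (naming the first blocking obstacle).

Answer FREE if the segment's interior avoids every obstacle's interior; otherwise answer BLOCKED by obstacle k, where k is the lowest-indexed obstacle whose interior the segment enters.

Obstacle 1 [(0,0) (9,1) (9,10)]:
  edge (0,0)–(9,1): clear
  edge (9,1)–(9,10): clear
  edge (9,10)–(0,0): clear
  midpoint (11,21/2) outside
  → clear
Obstacle 2 [(16,6) (18,1) (24,4) (24,10) (20,10)]:
  edge (16,6)–(18,1): clear
  edge (18,1)–(24,4): clear
  edge (24,4)–(24,10): clear
  edge (24,10)–(20,10): clear
  edge (20,10)–(16,6): clear
  midpoint (11,21/2) outside
  → clear
Obstacle 3 [(0,13) (5,13) (8,15) (7,22) (4,23)]:
  edge (0,13)–(5,13): clear
  edge (5,13)–(8,15): clear
  edge (8,15)–(7,22): clear
  edge (7,22)–(4,23): clear
  edge (4,23)–(0,13): clear
  midpoint (11,21/2) outside
  → clear

FREE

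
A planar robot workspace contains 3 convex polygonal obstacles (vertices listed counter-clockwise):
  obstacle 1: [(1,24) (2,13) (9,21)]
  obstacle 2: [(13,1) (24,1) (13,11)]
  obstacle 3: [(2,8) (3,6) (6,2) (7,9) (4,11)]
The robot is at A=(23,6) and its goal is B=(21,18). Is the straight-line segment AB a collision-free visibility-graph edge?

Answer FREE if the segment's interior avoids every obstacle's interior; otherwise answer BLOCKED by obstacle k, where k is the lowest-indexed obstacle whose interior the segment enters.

FREE

Obstacle 1 [(1,24) (2,13) (9,21)]:
  edge (1,24)–(2,13): clear
  edge (2,13)–(9,21): clear
  edge (9,21)–(1,24): clear
  midpoint (22,12) outside
  → clear
Obstacle 2 [(13,1) (24,1) (13,11)]:
  edge (13,1)–(24,1): clear
  edge (24,1)–(13,11): clear
  edge (13,11)–(13,1): clear
  midpoint (22,12) outside
  → clear
Obstacle 3 [(2,8) (3,6) (6,2) (7,9) (4,11)]:
  edge (2,8)–(3,6): clear
  edge (3,6)–(6,2): clear
  edge (6,2)–(7,9): clear
  edge (7,9)–(4,11): clear
  edge (4,11)–(2,8): clear
  midpoint (22,12) outside
  → clear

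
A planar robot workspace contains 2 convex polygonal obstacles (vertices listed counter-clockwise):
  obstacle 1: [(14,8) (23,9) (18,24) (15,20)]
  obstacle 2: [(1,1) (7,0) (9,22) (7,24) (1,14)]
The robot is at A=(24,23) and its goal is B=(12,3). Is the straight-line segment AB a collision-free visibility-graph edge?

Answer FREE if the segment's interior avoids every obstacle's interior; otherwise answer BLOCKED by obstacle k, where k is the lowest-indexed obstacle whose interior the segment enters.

BLOCKED by obstacle 1

Obstacle 1 [(14,8) (23,9) (18,24) (15,20)]:
  edge (14,8)–(23,9): crosses AB
  edge (23,9)–(18,24): crosses AB
  edge (18,24)–(15,20): clear
  edge (15,20)–(14,8): clear
  → BLOCKED
Obstacle 2 [(1,1) (7,0) (9,22) (7,24) (1,14)]:
  edge (1,1)–(7,0): clear
  edge (7,0)–(9,22): clear
  edge (9,22)–(7,24): clear
  edge (7,24)–(1,14): clear
  edge (1,14)–(1,1): clear
  midpoint (18,13) outside
  → clear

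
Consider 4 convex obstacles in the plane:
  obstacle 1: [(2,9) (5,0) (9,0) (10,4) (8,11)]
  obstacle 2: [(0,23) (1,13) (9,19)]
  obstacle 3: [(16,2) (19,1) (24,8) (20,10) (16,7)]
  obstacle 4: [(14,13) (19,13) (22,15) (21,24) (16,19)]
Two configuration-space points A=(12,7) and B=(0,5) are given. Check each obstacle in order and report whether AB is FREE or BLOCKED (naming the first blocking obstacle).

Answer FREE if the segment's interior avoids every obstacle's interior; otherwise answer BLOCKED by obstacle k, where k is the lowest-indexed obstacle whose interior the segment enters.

BLOCKED by obstacle 1

Obstacle 1 [(2,9) (5,0) (9,0) (10,4) (8,11)]:
  edge (2,9)–(5,0): crosses AB
  edge (5,0)–(9,0): clear
  edge (9,0)–(10,4): clear
  edge (10,4)–(8,11): crosses AB
  edge (8,11)–(2,9): clear
  → BLOCKED
Obstacle 2 [(0,23) (1,13) (9,19)]:
  edge (0,23)–(1,13): clear
  edge (1,13)–(9,19): clear
  edge (9,19)–(0,23): clear
  midpoint (6,6) outside
  → clear
Obstacle 3 [(16,2) (19,1) (24,8) (20,10) (16,7)]:
  edge (16,2)–(19,1): clear
  edge (19,1)–(24,8): clear
  edge (24,8)–(20,10): clear
  edge (20,10)–(16,7): clear
  edge (16,7)–(16,2): clear
  midpoint (6,6) outside
  → clear
Obstacle 4 [(14,13) (19,13) (22,15) (21,24) (16,19)]:
  edge (14,13)–(19,13): clear
  edge (19,13)–(22,15): clear
  edge (22,15)–(21,24): clear
  edge (21,24)–(16,19): clear
  edge (16,19)–(14,13): clear
  midpoint (6,6) outside
  → clear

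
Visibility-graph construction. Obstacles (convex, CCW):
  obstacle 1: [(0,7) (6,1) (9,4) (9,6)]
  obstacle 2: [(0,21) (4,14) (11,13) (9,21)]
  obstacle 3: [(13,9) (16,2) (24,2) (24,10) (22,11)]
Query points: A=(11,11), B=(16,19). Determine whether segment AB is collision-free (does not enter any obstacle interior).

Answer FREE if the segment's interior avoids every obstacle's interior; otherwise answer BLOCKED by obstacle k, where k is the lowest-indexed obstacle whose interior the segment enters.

FREE

Obstacle 1 [(0,7) (6,1) (9,4) (9,6)]:
  edge (0,7)–(6,1): clear
  edge (6,1)–(9,4): clear
  edge (9,4)–(9,6): clear
  edge (9,6)–(0,7): clear
  midpoint (27/2,15) outside
  → clear
Obstacle 2 [(0,21) (4,14) (11,13) (9,21)]:
  edge (0,21)–(4,14): clear
  edge (4,14)–(11,13): clear
  edge (11,13)–(9,21): clear
  edge (9,21)–(0,21): clear
  midpoint (27/2,15) outside
  → clear
Obstacle 3 [(13,9) (16,2) (24,2) (24,10) (22,11)]:
  edge (13,9)–(16,2): clear
  edge (16,2)–(24,2): clear
  edge (24,2)–(24,10): clear
  edge (24,10)–(22,11): clear
  edge (22,11)–(13,9): clear
  midpoint (27/2,15) outside
  → clear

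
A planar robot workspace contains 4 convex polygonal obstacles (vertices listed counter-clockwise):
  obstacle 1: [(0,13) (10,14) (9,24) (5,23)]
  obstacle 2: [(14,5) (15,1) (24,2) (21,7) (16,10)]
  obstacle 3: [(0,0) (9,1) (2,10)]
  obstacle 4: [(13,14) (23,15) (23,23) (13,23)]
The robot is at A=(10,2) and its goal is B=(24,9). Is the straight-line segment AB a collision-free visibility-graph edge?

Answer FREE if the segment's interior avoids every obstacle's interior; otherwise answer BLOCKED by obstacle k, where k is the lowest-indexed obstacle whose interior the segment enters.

BLOCKED by obstacle 2

Obstacle 1 [(0,13) (10,14) (9,24) (5,23)]:
  edge (0,13)–(10,14): clear
  edge (10,14)–(9,24): clear
  edge (9,24)–(5,23): clear
  edge (5,23)–(0,13): clear
  midpoint (17,11/2) outside
  → clear
Obstacle 2 [(14,5) (15,1) (24,2) (21,7) (16,10)]:
  edge (14,5)–(15,1): crosses AB
  edge (15,1)–(24,2): clear
  edge (24,2)–(21,7): clear
  edge (21,7)–(16,10): crosses AB
  edge (16,10)–(14,5): clear
  → BLOCKED
Obstacle 3 [(0,0) (9,1) (2,10)]:
  edge (0,0)–(9,1): clear
  edge (9,1)–(2,10): clear
  edge (2,10)–(0,0): clear
  midpoint (17,11/2) outside
  → clear
Obstacle 4 [(13,14) (23,15) (23,23) (13,23)]:
  edge (13,14)–(23,15): clear
  edge (23,15)–(23,23): clear
  edge (23,23)–(13,23): clear
  edge (13,23)–(13,14): clear
  midpoint (17,11/2) outside
  → clear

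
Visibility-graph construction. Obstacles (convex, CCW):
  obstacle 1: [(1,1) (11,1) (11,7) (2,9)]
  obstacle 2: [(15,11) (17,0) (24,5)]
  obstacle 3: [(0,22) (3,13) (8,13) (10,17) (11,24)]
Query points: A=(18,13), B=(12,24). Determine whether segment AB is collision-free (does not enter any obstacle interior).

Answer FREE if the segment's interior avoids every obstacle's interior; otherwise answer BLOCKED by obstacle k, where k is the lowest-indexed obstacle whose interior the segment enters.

FREE

Obstacle 1 [(1,1) (11,1) (11,7) (2,9)]:
  edge (1,1)–(11,1): clear
  edge (11,1)–(11,7): clear
  edge (11,7)–(2,9): clear
  edge (2,9)–(1,1): clear
  midpoint (15,37/2) outside
  → clear
Obstacle 2 [(15,11) (17,0) (24,5)]:
  edge (15,11)–(17,0): clear
  edge (17,0)–(24,5): clear
  edge (24,5)–(15,11): clear
  midpoint (15,37/2) outside
  → clear
Obstacle 3 [(0,22) (3,13) (8,13) (10,17) (11,24)]:
  edge (0,22)–(3,13): clear
  edge (3,13)–(8,13): clear
  edge (8,13)–(10,17): clear
  edge (10,17)–(11,24): clear
  edge (11,24)–(0,22): clear
  midpoint (15,37/2) outside
  → clear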